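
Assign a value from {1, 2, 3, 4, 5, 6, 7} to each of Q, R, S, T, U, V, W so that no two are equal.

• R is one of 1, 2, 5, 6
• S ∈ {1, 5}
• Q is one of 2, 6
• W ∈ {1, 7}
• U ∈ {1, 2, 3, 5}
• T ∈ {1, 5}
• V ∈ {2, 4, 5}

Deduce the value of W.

7

Among the 7 variables, 3 fits only U (and all 7 values in {1, 2, 3, 4, 5, 6, 7} must be used), so U = 3.
The 6 still-open variables draw from only 6 values {1, 2, 4, 5, 6, 7}, so each is used; only V can be 4, hence V = 4.
The 5 still-open variables draw from only 5 values {1, 2, 5, 6, 7}, so each is used; only W can be 7, hence W = 7.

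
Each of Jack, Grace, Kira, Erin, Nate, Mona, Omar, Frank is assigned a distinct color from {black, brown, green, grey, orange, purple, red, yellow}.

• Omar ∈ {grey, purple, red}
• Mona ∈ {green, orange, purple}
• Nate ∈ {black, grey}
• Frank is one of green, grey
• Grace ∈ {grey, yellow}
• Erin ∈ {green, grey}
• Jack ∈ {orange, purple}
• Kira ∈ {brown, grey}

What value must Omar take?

red

The 8 variables together cover exactly {black, brown, green, grey, orange, purple, red, yellow} — 8 values for 8 variables — and black appears only in Nate's list, so Nate = black.
Among the 7 still-open variables, brown fits only Kira (and all 7 values in {brown, green, grey, orange, purple, red, yellow} must be used), so Kira = brown.
The 6 still-open variables together cover exactly {green, grey, orange, purple, red, yellow} — 6 values for 6 variables — and red appears only in Omar's list, so Omar = red.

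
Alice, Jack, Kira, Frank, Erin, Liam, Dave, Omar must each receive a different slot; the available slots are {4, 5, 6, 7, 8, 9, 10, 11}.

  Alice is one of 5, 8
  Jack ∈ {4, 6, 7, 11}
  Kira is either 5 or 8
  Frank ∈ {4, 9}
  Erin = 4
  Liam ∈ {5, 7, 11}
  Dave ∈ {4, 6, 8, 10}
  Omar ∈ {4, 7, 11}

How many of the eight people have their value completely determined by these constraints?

4

Erin must be 4 (only option left). Strike 4 from Jack, Frank, Dave, Omar.
Frank's domain is down to {9}, so Frank = 9.
Among the 6 still-open variables, 10 fits only Dave (and all 6 values in {5, 6, 7, 8, 10, 11} must be used), so Dave = 10.
The 5 still-open variables draw from only 5 values {5, 6, 7, 8, 11}, so each is used; only Jack can be 6, hence Jack = 6.
Alice and Kira between them cover only {5, 8} — a naked pair. Remove those values from Liam.
Determined: Jack=6, Frank=9, Erin=4, Dave=10. The other people each still have more than one consistent value. That makes 4.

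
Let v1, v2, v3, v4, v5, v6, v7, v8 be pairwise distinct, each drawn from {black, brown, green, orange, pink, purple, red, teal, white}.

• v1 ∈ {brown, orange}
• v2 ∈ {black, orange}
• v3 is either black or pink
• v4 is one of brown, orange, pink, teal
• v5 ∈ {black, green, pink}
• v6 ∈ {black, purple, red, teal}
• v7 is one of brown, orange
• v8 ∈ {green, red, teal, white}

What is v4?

teal

v1 and v7 between them cover only {brown, orange} — a naked pair. Remove those values from v2, v4.
v2 must be black (only option left). Strike black from v3, v5, v6.
v3 has just one choice, so v3 = pink. So v4, v5 can't be pink.
So v4 = teal.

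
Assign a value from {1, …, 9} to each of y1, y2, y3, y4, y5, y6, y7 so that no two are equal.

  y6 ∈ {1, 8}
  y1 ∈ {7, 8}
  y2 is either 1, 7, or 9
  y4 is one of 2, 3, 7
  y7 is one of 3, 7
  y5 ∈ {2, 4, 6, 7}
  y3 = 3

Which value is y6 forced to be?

1

y3 has just one choice, so y3 = 3. Strike 3 from y4, y7.
That leaves y7 = 7. Eliminate 7 elsewhere: y1, y2, y4, y5.
y1's domain is down to {8}, so y1 = 8. Strike 8 from y6.
So y6 = 1.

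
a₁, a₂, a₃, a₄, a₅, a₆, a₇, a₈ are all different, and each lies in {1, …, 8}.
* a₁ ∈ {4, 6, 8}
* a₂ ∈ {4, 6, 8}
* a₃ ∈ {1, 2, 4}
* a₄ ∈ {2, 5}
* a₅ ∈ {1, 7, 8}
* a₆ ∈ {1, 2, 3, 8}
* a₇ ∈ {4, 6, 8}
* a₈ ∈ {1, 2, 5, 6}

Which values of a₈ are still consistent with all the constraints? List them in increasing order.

1, 2, 5

Among the 8 variables, 3 fits only a₆ (and all 8 values in {1, 2, 3, 4, 5, 6, 7, 8} must be used), so a₆ = 3.
The 7 still-open variables together cover exactly {1, 2, 4, 5, 6, 7, 8} — 7 values for 7 variables — and 7 appears only in a₅'s list, so a₅ = 7.
a₁, a₂, a₇ share exactly the 3 values {4, 6, 8}; by pigeonhole those values go to them, so strike 4, 6, 8 from a₃, a₈.
No further eliminations apply; a₈ can still be any of 1, 2, 5.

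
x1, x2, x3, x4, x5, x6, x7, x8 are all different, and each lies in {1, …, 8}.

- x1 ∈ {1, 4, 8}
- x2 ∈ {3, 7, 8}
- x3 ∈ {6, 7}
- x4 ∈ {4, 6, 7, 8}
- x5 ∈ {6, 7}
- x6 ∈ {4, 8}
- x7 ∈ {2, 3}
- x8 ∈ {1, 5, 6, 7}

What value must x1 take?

1

The 8 variables together cover exactly {1, 2, 3, 4, 5, 6, 7, 8} — 8 values for 8 variables — and 2 appears only in x7's list, so x7 = 2.
Among the 7 still-open variables, 3 fits only x2 (and all 7 values in {1, 3, 4, 5, 6, 7, 8} must be used), so x2 = 3.
The 6 still-open variables together cover exactly {1, 4, 5, 6, 7, 8} — 6 values for 6 variables — and 5 appears only in x8's list, so x8 = 5.
The 5 still-open variables draw from only 5 values {1, 4, 6, 7, 8}, so each is used; only x1 can be 1, hence x1 = 1.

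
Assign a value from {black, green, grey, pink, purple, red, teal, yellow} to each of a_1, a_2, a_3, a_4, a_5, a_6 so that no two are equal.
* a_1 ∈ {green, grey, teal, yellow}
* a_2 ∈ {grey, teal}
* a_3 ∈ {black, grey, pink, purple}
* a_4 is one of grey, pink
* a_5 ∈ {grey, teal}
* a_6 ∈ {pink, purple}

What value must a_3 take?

black

a_2 and a_5 share exactly the 2 values {grey, teal}; by pigeonhole those values go to them, so strike grey, teal from a_1, a_3, a_4.
a_4 has just one choice, so a_4 = pink. Eliminate pink elsewhere: a_3, a_6.
a_6 has just one choice, so a_6 = purple. Strike purple from a_3.
So a_3 = black.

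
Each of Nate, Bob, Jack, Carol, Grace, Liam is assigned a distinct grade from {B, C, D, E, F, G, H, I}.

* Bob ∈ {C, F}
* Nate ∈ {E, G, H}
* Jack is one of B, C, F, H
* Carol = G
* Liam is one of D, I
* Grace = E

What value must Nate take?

Carol has just one choice, so Carol = G. So Nate can't be G.
That leaves Grace = E. Remove E from Nate.
So Nate = H.

H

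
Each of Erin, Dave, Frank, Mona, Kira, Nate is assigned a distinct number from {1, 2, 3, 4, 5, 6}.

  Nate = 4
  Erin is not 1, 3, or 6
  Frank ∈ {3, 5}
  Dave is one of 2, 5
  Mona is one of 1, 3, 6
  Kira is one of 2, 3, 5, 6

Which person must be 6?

Nate's domain is down to {4}, so Nate = 4. Remove 4 from Erin.
The 5 still-open variables draw from only 5 values {1, 2, 3, 5, 6}, so each is used; only Mona can be 1, hence Mona = 1.
The 4 still-open variables together cover exactly {2, 3, 5, 6} — 4 values for 4 variables — and 6 appears only in Kira's list, so Kira = 6.

Kira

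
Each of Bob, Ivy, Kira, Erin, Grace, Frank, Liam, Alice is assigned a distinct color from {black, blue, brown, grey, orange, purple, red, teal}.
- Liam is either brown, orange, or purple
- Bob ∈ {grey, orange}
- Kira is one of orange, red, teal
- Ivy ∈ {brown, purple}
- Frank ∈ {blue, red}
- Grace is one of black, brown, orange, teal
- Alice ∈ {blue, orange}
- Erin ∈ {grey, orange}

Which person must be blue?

Alice

The 8 variables together cover exactly {black, blue, brown, grey, orange, purple, red, teal} — 8 values for 8 variables — and black appears only in Grace's list, so Grace = black.
The 7 still-open variables together cover exactly {blue, brown, grey, orange, purple, red, teal} — 7 values for 7 variables — and teal appears only in Kira's list, so Kira = teal.
The 6 still-open variables draw from only 6 values {blue, brown, grey, orange, purple, red}, so each is used; only Frank can be red, hence Frank = red.
The 5 still-open variables draw from only 5 values {blue, brown, grey, orange, purple}, so each is used; only Alice can be blue, hence Alice = blue.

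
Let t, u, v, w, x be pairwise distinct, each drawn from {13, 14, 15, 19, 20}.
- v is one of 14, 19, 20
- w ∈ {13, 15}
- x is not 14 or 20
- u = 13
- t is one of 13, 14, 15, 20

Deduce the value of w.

u has just one choice, so u = 13. Eliminate 13 elsewhere: t, w, x.
So w = 15.

15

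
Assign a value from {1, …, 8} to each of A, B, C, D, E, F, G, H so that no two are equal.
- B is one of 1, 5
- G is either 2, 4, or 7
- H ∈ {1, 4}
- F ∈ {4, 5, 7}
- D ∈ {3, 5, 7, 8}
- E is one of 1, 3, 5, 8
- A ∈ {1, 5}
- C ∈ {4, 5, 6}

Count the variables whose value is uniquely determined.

The 8 variables draw from only 8 values {1, 2, 3, 4, 5, 6, 7, 8}, so each is used; only G can be 2, hence G = 2.
The 7 still-open variables draw from only 7 values {1, 3, 4, 5, 6, 7, 8}, so each is used; only C can be 6, hence C = 6.
The 2 variables A and B are confined to {1, 5}, which locks those values in; drop them from D, E, F, H.
H must be 4 (only option left). Strike 4 from F.
F has just one choice, so F = 7. Strike 7 from D.
Determined: C=6, F=7, G=2, H=4. The other variables each still have more than one consistent value. That makes 4.

4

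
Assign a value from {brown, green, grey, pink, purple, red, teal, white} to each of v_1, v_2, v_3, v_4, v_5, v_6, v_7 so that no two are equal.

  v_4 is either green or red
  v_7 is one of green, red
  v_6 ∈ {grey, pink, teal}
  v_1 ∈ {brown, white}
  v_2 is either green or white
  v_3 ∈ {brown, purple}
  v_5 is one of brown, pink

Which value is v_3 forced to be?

v_4 and v_7 between them cover only {green, red} — a naked pair. Remove those values from v_2.
v_2's domain is down to {white}, so v_2 = white. So v_1 can't be white.
v_1 must be brown (only option left). Strike brown from v_3, v_5.
So v_3 = purple.

purple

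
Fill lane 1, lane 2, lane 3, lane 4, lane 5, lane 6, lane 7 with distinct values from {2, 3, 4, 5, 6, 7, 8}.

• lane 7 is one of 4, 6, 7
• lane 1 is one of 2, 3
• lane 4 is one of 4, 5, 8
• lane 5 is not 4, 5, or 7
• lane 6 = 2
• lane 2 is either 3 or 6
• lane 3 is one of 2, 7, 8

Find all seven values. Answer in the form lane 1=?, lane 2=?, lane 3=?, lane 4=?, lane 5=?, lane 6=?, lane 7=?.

lane 6's domain is down to {2}, so lane 6 = 2. Strike 2 from lane 1, lane 3, lane 5.
lane 1 must be 3 (only option left). So lane 2, lane 5 can't be 3.
That leaves lane 2 = 6. Strike 6 from lane 5, lane 7.
lane 5's domain is down to {8}, so lane 5 = 8. Strike 8 from lane 3, lane 4.
lane 3 has just one choice, so lane 3 = 7. Remove 7 from lane 7.
lane 7 has just one choice, so lane 7 = 4. Strike 4 from lane 4.
lane 4 must be 5 (only option left).

lane 1=3, lane 2=6, lane 3=7, lane 4=5, lane 5=8, lane 6=2, lane 7=4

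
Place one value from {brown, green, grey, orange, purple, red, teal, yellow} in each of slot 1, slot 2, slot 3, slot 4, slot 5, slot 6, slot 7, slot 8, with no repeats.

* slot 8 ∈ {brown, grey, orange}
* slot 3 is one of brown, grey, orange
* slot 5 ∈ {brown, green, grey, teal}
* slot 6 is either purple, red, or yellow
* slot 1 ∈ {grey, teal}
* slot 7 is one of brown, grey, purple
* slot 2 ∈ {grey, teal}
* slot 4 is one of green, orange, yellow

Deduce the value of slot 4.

yellow

The 8 variables draw from only 8 values {brown, green, grey, orange, purple, red, teal, yellow}, so each is used; only slot 6 can be red, hence slot 6 = red.
The 7 still-open variables draw from only 7 values {brown, green, grey, orange, purple, teal, yellow}, so each is used; only slot 7 can be purple, hence slot 7 = purple.
The 6 still-open variables together cover exactly {brown, green, grey, orange, teal, yellow} — 6 values for 6 variables — and yellow appears only in slot 4's list, so slot 4 = yellow.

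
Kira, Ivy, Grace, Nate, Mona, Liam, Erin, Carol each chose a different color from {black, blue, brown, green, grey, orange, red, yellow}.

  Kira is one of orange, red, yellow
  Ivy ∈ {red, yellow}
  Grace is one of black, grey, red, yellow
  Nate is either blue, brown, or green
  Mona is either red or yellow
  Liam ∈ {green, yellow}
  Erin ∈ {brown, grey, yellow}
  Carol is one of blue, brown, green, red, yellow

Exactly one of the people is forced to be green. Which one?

Among the 8 variables, black fits only Grace (and all 8 values in {black, blue, brown, green, grey, orange, red, yellow} must be used), so Grace = black.
The 7 still-open variables together cover exactly {blue, brown, green, grey, orange, red, yellow} — 7 values for 7 variables — and grey appears only in Erin's list, so Erin = grey.
Among the 6 still-open variables, orange fits only Kira (and all 6 values in {blue, brown, green, orange, red, yellow} must be used), so Kira = orange.
Ivy and Mona share exactly the 2 values {red, yellow}; by pigeonhole those values go to them, so strike red, yellow from Liam, Carol.
So green goes to Liam.

Liam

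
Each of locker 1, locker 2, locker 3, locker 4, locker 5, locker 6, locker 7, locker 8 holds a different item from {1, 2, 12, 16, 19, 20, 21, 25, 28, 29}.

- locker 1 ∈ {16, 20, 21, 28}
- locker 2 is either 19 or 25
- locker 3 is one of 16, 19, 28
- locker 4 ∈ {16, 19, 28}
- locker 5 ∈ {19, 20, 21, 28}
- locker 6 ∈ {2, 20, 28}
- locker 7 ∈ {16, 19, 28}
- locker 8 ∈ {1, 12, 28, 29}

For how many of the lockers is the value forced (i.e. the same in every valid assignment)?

2

The 3 variables locker 3, locker 4, locker 7 are confined to {16, 19, 28}, which locks those values in; drop them from locker 1, locker 2, locker 5, locker 6, locker 8.
locker 2's domain is down to {25}, so locker 2 = 25.
locker 1 and locker 5 share exactly the 2 values {20, 21}; by pigeonhole those values go to them, so strike 20, 21 from locker 6.
locker 6 has just one choice, so locker 6 = 2.
Determined: locker 2=25, locker 6=2. The other lockers each still have more than one consistent value. That makes 2.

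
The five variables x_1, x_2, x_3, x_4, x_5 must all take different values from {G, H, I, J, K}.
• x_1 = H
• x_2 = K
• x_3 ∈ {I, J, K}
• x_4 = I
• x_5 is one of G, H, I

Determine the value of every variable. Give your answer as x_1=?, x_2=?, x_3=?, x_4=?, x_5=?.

x_1's domain is down to {H}, so x_1 = H. Eliminate H elsewhere: x_5.
x_2's domain is down to {K}, so x_2 = K. So x_3 can't be K.
x_4 has just one choice, so x_4 = I. Eliminate I elsewhere: x_3, x_5.
That leaves x_5 = G.
x_3's domain is down to {J}, so x_3 = J.

x_1=H, x_2=K, x_3=J, x_4=I, x_5=G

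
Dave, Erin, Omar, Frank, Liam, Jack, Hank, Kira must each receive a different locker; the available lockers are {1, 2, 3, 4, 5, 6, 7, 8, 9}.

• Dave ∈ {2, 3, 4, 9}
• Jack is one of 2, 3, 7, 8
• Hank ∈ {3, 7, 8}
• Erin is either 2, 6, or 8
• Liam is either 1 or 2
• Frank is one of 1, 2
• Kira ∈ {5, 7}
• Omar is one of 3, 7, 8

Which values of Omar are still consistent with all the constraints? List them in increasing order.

3, 7, 8

Frank and Liam between them cover only {1, 2} — a naked pair. Remove those values from Dave, Erin, Jack.
The 3 variables Omar, Jack, Hank are confined to {3, 7, 8}, which locks those values in; drop them from Dave, Erin, Kira.
Erin's domain is down to {6}, so Erin = 6.
Kira's domain is down to {5}, so Kira = 5.
No further eliminations apply; Omar can still be any of 3, 7, 8.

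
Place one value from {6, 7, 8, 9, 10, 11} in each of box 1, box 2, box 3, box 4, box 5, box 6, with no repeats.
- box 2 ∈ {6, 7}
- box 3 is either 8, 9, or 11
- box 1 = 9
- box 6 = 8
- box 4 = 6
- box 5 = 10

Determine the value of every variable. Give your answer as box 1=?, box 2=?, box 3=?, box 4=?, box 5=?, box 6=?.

box 1 has just one choice, so box 1 = 9. Strike 9 from box 3.
box 4 must be 6 (only option left). Strike 6 from box 2.
That leaves box 5 = 10.
box 6's domain is down to {8}, so box 6 = 8. Strike 8 from box 3.
box 2 must be 7 (only option left).
That leaves box 3 = 11.

box 1=9, box 2=7, box 3=11, box 4=6, box 5=10, box 6=8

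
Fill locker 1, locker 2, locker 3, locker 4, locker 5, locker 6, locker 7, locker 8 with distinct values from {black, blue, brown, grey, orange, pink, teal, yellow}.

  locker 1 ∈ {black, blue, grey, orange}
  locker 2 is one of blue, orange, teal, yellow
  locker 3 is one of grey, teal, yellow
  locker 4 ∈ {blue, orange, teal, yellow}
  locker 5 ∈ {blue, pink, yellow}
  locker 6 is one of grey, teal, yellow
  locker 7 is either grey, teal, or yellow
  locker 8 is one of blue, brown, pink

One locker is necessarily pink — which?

locker 5

The 8 variables draw from only 8 values {black, blue, brown, grey, orange, pink, teal, yellow}, so each is used; only locker 1 can be black, hence locker 1 = black.
The 7 still-open variables together cover exactly {blue, brown, grey, orange, pink, teal, yellow} — 7 values for 7 variables — and brown appears only in locker 8's list, so locker 8 = brown.
The 6 still-open variables together cover exactly {blue, grey, orange, pink, teal, yellow} — 6 values for 6 variables — and pink appears only in locker 5's list, so locker 5 = pink.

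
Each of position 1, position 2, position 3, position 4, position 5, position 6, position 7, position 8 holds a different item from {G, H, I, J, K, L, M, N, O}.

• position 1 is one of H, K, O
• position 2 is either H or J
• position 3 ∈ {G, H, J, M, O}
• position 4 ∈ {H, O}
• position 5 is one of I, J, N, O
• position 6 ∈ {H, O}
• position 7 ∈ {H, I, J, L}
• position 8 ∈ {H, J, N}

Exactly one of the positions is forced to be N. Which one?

position 4 and position 6 between them cover only {H, O} — a naked pair. Remove those values from position 1, position 2, position 3, position 5, position 7, position 8.
That leaves position 1 = K.
position 2 has just one choice, so position 2 = J. Strike J from position 3, position 5, position 7, position 8.
So N goes to position 8.

position 8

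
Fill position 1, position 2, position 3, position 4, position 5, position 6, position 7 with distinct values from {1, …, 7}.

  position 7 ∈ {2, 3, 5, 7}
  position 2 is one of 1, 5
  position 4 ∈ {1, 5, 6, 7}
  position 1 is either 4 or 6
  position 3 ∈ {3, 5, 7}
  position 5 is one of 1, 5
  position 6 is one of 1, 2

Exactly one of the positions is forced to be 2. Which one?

The 7 variables draw from only 7 values {1, 2, 3, 4, 5, 6, 7}, so each is used; only position 1 can be 4, hence position 1 = 4.
The 6 still-open variables draw from only 6 values {1, 2, 3, 5, 6, 7}, so each is used; only position 4 can be 6, hence position 4 = 6.
position 2 and position 5 between them cover only {1, 5} — a naked pair. Remove those values from position 3, position 6, position 7.
So 2 goes to position 6.

position 6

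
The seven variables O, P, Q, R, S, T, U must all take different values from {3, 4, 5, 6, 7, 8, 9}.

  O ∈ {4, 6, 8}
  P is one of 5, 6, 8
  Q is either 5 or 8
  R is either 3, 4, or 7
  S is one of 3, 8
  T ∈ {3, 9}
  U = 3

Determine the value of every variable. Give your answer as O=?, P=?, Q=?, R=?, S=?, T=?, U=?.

O=4, P=6, Q=5, R=7, S=8, T=9, U=3

U must be 3 (only option left). So R, S, T can't be 3.
S's domain is down to {8}, so S = 8. Strike 8 from O, P, Q.
That leaves T = 9.
Q's domain is down to {5}, so Q = 5. Eliminate 5 elsewhere: P.
P has just one choice, so P = 6. So O can't be 6.
O must be 4 (only option left). Strike 4 from R.
That leaves R = 7.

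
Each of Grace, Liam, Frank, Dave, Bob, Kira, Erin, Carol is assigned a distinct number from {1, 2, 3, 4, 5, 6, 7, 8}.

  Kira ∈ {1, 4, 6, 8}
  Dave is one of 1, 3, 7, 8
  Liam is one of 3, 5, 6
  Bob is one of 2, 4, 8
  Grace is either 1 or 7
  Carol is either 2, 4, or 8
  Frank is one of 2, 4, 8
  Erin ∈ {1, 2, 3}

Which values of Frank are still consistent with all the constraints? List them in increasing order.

Among the 8 variables, 5 fits only Liam (and all 8 values in {1, 2, 3, 4, 5, 6, 7, 8} must be used), so Liam = 5.
The 7 still-open variables together cover exactly {1, 2, 3, 4, 6, 7, 8} — 7 values for 7 variables — and 6 appears only in Kira's list, so Kira = 6.
Frank, Bob, Carol between them cover only {2, 4, 8} — a naked triple. Remove those values from Dave, Erin.
No further eliminations apply; Frank can still be any of 2, 4, 8.

2, 4, 8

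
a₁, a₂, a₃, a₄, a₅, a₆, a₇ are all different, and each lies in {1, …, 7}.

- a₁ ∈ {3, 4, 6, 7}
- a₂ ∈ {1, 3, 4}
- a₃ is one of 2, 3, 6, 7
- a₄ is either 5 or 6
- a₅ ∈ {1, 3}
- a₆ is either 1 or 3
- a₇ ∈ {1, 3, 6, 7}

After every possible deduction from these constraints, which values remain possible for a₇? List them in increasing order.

6, 7

The 7 variables draw from only 7 values {1, 2, 3, 4, 5, 6, 7}, so each is used; only a₃ can be 2, hence a₃ = 2.
The 6 still-open variables draw from only 6 values {1, 3, 4, 5, 6, 7}, so each is used; only a₄ can be 5, hence a₄ = 5.
The 2 variables a₅ and a₆ are confined to {1, 3}, which locks those values in; drop them from a₁, a₂, a₇.
a₂'s domain is down to {4}, so a₂ = 4. Remove 4 from a₁.
No further eliminations apply; a₇ can still be any of 6, 7.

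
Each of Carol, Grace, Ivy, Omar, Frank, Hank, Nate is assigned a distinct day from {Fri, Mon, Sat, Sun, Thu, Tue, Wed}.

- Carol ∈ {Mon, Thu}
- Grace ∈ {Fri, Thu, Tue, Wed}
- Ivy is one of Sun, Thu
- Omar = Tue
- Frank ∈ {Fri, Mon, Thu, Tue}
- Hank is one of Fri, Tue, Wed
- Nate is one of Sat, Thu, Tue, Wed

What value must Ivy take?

Sun

Omar's domain is down to {Tue}, so Omar = Tue. Strike Tue from Grace, Frank, Hank, Nate.
Among the 6 still-open variables, Sat fits only Nate (and all 6 values in {Fri, Mon, Sat, Sun, Thu, Wed} must be used), so Nate = Sat.
Among the 5 still-open variables, Sun fits only Ivy (and all 5 values in {Fri, Mon, Sun, Thu, Wed} must be used), so Ivy = Sun.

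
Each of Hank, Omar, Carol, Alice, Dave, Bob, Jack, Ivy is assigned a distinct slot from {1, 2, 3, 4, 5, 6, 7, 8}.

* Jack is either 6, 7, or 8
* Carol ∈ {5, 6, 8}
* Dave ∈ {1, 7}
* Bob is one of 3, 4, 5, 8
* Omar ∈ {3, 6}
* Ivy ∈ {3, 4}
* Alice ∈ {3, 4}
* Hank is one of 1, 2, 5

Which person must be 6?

Omar

Among the 8 variables, 2 fits only Hank (and all 8 values in {1, 2, 3, 4, 5, 6, 7, 8} must be used), so Hank = 2.
The 7 still-open variables together cover exactly {1, 3, 4, 5, 6, 7, 8} — 7 values for 7 variables — and 1 appears only in Dave's list, so Dave = 1.
The 6 still-open variables together cover exactly {3, 4, 5, 6, 7, 8} — 6 values for 6 variables — and 7 appears only in Jack's list, so Jack = 7.
Alice and Ivy between them cover only {3, 4} — a naked pair. Remove those values from Omar, Bob.
So 6 goes to Omar.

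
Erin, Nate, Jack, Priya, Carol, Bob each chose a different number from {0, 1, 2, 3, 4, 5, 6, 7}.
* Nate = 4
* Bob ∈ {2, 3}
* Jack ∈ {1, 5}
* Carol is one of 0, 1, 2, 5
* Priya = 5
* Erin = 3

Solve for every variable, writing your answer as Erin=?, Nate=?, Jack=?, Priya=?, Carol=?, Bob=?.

Erin's domain is down to {3}, so Erin = 3. Eliminate 3 elsewhere: Bob.
Nate must be 4 (only option left).
Priya must be 5 (only option left). Strike 5 from Jack, Carol.
Bob's domain is down to {2}, so Bob = 2. Strike 2 from Carol.
That leaves Jack = 1. Strike 1 from Carol.
Carol has just one choice, so Carol = 0.

Erin=3, Nate=4, Jack=1, Priya=5, Carol=0, Bob=2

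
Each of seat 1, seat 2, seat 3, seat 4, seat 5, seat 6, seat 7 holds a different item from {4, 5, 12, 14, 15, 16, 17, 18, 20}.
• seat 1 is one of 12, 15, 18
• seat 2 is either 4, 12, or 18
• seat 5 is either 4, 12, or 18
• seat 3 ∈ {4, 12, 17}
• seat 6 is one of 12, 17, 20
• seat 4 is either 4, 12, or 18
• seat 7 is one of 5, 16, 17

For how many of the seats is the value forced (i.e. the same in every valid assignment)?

The 3 variables seat 2, seat 4, seat 5 are confined to {4, 12, 18}, which locks those values in; drop them from seat 1, seat 3, seat 6.
seat 1 must be 15 (only option left).
seat 3 has just one choice, so seat 3 = 17. So seat 6, seat 7 can't be 17.
seat 6 has just one choice, so seat 6 = 20.
Determined: seat 1=15, seat 3=17, seat 6=20. The other seats each still have more than one consistent value. That makes 3.

3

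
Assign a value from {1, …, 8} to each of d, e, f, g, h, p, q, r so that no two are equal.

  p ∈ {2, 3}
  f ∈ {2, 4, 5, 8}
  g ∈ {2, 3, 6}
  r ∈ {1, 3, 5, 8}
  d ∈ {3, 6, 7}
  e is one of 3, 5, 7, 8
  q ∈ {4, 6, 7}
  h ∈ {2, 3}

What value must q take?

4

The 8 variables draw from only 8 values {1, 2, 3, 4, 5, 6, 7, 8}, so each is used; only r can be 1, hence r = 1.
h and p between them cover only {2, 3} — a naked pair. Remove those values from d, e, f, g.
g's domain is down to {6}, so g = 6. So d, q can't be 6.
d has just one choice, so d = 7. Eliminate 7 elsewhere: e, q.
So q = 4.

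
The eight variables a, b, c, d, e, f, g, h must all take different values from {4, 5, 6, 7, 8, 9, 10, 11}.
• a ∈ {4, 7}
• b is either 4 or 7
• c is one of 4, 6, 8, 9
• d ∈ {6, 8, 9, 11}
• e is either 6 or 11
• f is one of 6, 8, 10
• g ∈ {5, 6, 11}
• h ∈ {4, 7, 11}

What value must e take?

The 8 variables draw from only 8 values {4, 5, 6, 7, 8, 9, 10, 11}, so each is used; only g can be 5, hence g = 5.
The 7 still-open variables together cover exactly {4, 6, 7, 8, 9, 10, 11} — 7 values for 7 variables — and 10 appears only in f's list, so f = 10.
a and b share exactly the 2 values {4, 7}; by pigeonhole those values go to them, so strike 4, 7 from c, h.
That leaves h = 11. Strike 11 from d, e.
So e = 6.

6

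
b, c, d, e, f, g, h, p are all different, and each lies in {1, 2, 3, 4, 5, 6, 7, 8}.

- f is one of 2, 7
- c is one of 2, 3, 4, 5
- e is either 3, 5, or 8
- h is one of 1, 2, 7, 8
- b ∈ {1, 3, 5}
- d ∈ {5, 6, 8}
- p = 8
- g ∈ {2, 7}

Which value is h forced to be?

p has just one choice, so p = 8. Remove 8 from d, e, h.
The 7 still-open variables draw from only 7 values {1, 2, 3, 4, 5, 6, 7}, so each is used; only c can be 4, hence c = 4.
The 6 still-open variables draw from only 6 values {1, 2, 3, 5, 6, 7}, so each is used; only d can be 6, hence d = 6.
f and g share exactly the 2 values {2, 7}; by pigeonhole those values go to them, so strike 2, 7 from h.
So h = 1.

1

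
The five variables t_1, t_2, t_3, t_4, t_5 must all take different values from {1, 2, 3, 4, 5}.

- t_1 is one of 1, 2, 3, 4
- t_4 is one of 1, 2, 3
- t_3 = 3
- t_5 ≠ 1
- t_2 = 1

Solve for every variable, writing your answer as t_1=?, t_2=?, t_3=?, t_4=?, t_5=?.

t_1=4, t_2=1, t_3=3, t_4=2, t_5=5

t_2 has just one choice, so t_2 = 1. So t_1, t_4 can't be 1.
t_3's domain is down to {3}, so t_3 = 3. Strike 3 from t_1, t_4, t_5.
That leaves t_4 = 2. Eliminate 2 elsewhere: t_1, t_5.
t_1's domain is down to {4}, so t_1 = 4. Strike 4 from t_5.
That leaves t_5 = 5.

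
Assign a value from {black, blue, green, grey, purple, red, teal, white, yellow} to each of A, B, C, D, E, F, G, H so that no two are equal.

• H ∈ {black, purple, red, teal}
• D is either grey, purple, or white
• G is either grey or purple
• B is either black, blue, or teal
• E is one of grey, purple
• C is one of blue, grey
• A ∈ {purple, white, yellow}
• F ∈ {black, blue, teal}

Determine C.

The 8 variables together cover exactly {black, blue, grey, purple, red, teal, white, yellow} — 8 values for 8 variables — and red appears only in H's list, so H = red.
Among the 7 still-open variables, yellow fits only A (and all 7 values in {black, blue, grey, purple, teal, white, yellow} must be used), so A = yellow.
The 6 still-open variables together cover exactly {black, blue, grey, purple, teal, white} — 6 values for 6 variables — and white appears only in D's list, so D = white.
The 2 variables E and G are confined to {grey, purple}, which locks those values in; drop them from C.
So C = blue.

blue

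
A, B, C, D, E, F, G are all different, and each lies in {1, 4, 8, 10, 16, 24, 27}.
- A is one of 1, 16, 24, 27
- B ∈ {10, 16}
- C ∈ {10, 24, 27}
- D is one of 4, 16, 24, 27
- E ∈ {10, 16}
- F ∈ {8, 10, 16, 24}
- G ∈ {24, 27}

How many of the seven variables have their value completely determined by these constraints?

The 7 variables draw from only 7 values {1, 4, 8, 10, 16, 24, 27}, so each is used; only A can be 1, hence A = 1.
The 6 still-open variables draw from only 6 values {4, 8, 10, 16, 24, 27}, so each is used; only D can be 4, hence D = 4.
The 5 still-open variables together cover exactly {8, 10, 16, 24, 27} — 5 values for 5 variables — and 8 appears only in F's list, so F = 8.
B and E share exactly the 2 values {10, 16}; by pigeonhole those values go to them, so strike 10, 16 from C.
Determined: A=1, D=4, F=8. The other variables each still have more than one consistent value. That makes 3.

3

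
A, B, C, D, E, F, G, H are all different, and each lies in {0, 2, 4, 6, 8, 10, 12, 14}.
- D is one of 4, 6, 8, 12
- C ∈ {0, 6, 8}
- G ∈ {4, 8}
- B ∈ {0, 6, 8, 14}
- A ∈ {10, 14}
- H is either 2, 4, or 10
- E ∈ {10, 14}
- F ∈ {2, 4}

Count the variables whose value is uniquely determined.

The 8 variables together cover exactly {0, 2, 4, 6, 8, 10, 12, 14} — 8 values for 8 variables — and 12 appears only in D's list, so D = 12.
A and E between them cover only {10, 14} — a naked pair. Remove those values from B, H.
The 2 variables F and H are confined to {2, 4}, which locks those values in; drop them from G.
G has just one choice, so G = 8. So B, C can't be 8.
Determined: D=12, G=8. The other variables each still have more than one consistent value. That makes 2.

2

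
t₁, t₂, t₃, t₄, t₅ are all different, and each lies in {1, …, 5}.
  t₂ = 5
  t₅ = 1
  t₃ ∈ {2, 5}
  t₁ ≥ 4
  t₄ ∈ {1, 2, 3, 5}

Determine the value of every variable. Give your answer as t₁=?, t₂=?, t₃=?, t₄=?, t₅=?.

t₂ has just one choice, so t₂ = 5. Eliminate 5 elsewhere: t₁, t₃, t₄.
t₃ must be 2 (only option left). Remove 2 from t₄.
t₅'s domain is down to {1}, so t₅ = 1. Strike 1 from t₄.
t₁'s domain is down to {4}, so t₁ = 4.
t₄'s domain is down to {3}, so t₄ = 3.

t₁=4, t₂=5, t₃=2, t₄=3, t₅=1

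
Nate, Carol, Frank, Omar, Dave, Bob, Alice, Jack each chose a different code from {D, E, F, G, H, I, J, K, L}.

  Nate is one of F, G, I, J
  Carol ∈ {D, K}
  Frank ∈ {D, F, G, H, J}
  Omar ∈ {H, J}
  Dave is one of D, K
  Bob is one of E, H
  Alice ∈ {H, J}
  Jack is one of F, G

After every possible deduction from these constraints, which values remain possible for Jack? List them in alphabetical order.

F, G

The 8 variables together cover exactly {D, E, F, G, H, I, J, K} — 8 values for 8 variables — and E appears only in Bob's list, so Bob = E.
The 7 still-open variables together cover exactly {D, F, G, H, I, J, K} — 7 values for 7 variables — and I appears only in Nate's list, so Nate = I.
Carol and Dave between them cover only {D, K} — a naked pair. Remove those values from Frank.
The 2 variables Omar and Alice are confined to {H, J}, which locks those values in; drop them from Frank.
No further eliminations apply; Jack can still be any of F, G.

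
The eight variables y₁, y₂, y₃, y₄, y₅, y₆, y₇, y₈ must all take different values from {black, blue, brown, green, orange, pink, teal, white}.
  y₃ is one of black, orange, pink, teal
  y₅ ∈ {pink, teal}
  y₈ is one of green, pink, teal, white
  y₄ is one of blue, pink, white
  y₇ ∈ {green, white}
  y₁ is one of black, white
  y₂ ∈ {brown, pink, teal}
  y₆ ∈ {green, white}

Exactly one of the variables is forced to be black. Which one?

y₁

The 8 variables draw from only 8 values {black, blue, brown, green, orange, pink, teal, white}, so each is used; only y₄ can be blue, hence y₄ = blue.
The 7 still-open variables together cover exactly {black, brown, green, orange, pink, teal, white} — 7 values for 7 variables — and brown appears only in y₂'s list, so y₂ = brown.
The 6 still-open variables draw from only 6 values {black, green, orange, pink, teal, white}, so each is used; only y₃ can be orange, hence y₃ = orange.
The 5 still-open variables together cover exactly {black, green, pink, teal, white} — 5 values for 5 variables — and black appears only in y₁'s list, so y₁ = black.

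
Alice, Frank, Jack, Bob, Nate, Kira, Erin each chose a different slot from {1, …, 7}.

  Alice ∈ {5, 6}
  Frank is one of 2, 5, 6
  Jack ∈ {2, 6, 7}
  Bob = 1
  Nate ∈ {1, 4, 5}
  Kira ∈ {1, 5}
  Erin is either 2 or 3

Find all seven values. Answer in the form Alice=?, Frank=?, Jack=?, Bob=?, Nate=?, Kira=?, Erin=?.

Bob must be 1 (only option left). Strike 1 from Nate, Kira.
Kira must be 5 (only option left). So Alice, Frank, Nate can't be 5.
Alice's domain is down to {6}, so Alice = 6. Eliminate 6 elsewhere: Frank, Jack.
Frank has just one choice, so Frank = 2. Eliminate 2 elsewhere: Jack, Erin.
Jack's domain is down to {7}, so Jack = 7.
Nate's domain is down to {4}, so Nate = 4.
Erin's domain is down to {3}, so Erin = 3.

Alice=6, Frank=2, Jack=7, Bob=1, Nate=4, Kira=5, Erin=3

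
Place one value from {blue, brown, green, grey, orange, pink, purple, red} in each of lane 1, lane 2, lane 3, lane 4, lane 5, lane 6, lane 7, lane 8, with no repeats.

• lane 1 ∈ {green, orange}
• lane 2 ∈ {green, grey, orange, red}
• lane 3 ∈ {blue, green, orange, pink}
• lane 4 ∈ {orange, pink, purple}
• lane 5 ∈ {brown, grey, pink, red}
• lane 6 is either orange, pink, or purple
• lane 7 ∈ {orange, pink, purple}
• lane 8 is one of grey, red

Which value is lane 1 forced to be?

green

Among the 8 variables, blue fits only lane 3 (and all 8 values in {blue, brown, green, grey, orange, pink, purple, red} must be used), so lane 3 = blue.
The 7 still-open variables draw from only 7 values {brown, green, grey, orange, pink, purple, red}, so each is used; only lane 5 can be brown, hence lane 5 = brown.
lane 4, lane 6, lane 7 between them cover only {orange, pink, purple} — a naked triple. Remove those values from lane 1, lane 2.
So lane 1 = green.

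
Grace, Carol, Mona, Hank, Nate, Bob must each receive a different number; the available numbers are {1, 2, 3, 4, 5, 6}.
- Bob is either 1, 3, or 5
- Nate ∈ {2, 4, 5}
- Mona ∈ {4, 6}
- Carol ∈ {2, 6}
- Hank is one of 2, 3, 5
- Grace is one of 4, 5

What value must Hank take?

Among the 6 variables, 1 fits only Bob (and all 6 values in {1, 2, 3, 4, 5, 6} must be used), so Bob = 1.
Among the 5 still-open variables, 3 fits only Hank (and all 5 values in {2, 3, 4, 5, 6} must be used), so Hank = 3.

3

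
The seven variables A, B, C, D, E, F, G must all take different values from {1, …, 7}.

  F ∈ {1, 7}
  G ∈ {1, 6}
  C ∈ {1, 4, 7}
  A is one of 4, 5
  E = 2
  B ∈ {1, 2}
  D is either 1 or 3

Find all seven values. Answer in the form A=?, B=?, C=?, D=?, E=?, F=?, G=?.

E has just one choice, so E = 2. Eliminate 2 elsewhere: B.
That leaves B = 1. Remove 1 from C, D, F, G.
D's domain is down to {3}, so D = 3.
F has just one choice, so F = 7. So C can't be 7.
That leaves G = 6.
C has just one choice, so C = 4. Eliminate 4 elsewhere: A.
A has just one choice, so A = 5.

A=5, B=1, C=4, D=3, E=2, F=7, G=6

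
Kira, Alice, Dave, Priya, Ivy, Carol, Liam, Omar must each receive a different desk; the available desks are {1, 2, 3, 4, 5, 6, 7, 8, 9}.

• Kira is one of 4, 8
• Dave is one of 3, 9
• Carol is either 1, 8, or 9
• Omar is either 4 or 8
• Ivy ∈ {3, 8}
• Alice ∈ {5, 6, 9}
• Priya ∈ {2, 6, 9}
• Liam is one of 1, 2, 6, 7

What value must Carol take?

1

Kira and Omar between them cover only {4, 8} — a naked pair. Remove those values from Ivy, Carol.
Ivy must be 3 (only option left). Strike 3 from Dave.
Dave must be 9 (only option left). Strike 9 from Alice, Priya, Carol.
So Carol = 1.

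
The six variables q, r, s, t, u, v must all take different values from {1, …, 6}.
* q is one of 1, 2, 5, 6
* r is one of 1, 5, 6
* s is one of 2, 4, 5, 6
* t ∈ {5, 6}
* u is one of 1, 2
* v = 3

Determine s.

4

v has just one choice, so v = 3.
The 5 still-open variables together cover exactly {1, 2, 4, 5, 6} — 5 values for 5 variables — and 4 appears only in s's list, so s = 4.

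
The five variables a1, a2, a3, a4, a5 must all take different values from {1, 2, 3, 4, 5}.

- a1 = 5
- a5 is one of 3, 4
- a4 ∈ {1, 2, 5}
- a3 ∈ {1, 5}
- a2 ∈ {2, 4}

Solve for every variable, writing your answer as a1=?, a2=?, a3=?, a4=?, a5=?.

a1=5, a2=4, a3=1, a4=2, a5=3

a1's domain is down to {5}, so a1 = 5. Remove 5 from a3, a4.
a3 has just one choice, so a3 = 1. Remove 1 from a4.
a4 must be 2 (only option left). So a2 can't be 2.
a2 has just one choice, so a2 = 4. Eliminate 4 elsewhere: a5.
a5's domain is down to {3}, so a5 = 3.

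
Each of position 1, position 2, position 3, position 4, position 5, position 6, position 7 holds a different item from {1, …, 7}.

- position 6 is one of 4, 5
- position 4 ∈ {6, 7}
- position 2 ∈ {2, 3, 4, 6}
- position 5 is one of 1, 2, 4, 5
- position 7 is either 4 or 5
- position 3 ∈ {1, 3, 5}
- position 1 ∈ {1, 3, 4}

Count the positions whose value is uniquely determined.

The 7 variables together cover exactly {1, 2, 3, 4, 5, 6, 7} — 7 values for 7 variables — and 7 appears only in position 4's list, so position 4 = 7.
The 6 still-open variables draw from only 6 values {1, 2, 3, 4, 5, 6}, so each is used; only position 2 can be 6, hence position 2 = 6.
The 5 still-open variables together cover exactly {1, 2, 3, 4, 5} — 5 values for 5 variables — and 2 appears only in position 5's list, so position 5 = 2.
The 2 variables position 6 and position 7 are confined to {4, 5}, which locks those values in; drop them from position 1, position 3.
Determined: position 2=6, position 4=7, position 5=2. The other positions each still have more than one consistent value. That makes 3.

3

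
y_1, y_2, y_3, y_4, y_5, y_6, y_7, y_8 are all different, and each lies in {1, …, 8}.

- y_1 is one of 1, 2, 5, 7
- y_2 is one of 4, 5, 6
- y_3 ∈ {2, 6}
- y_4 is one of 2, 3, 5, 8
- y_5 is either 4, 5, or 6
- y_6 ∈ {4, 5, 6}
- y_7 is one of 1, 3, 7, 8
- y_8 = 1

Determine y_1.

y_8 must be 1 (only option left). Strike 1 from y_1, y_7.
y_2, y_5, y_6 share exactly the 3 values {4, 5, 6}; by pigeonhole those values go to them, so strike 4, 5, 6 from y_1, y_3, y_4.
y_3 must be 2 (only option left). Strike 2 from y_1, y_4.
So y_1 = 7.

7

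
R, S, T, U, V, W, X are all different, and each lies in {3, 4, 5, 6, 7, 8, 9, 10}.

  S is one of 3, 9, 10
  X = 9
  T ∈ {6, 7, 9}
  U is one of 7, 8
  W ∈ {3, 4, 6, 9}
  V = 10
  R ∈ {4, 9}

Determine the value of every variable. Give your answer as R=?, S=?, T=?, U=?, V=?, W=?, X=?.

V must be 10 (only option left). Strike 10 from S.
X must be 9 (only option left). So R, S, T, W can't be 9.
R must be 4 (only option left). Remove 4 from W.
S's domain is down to {3}, so S = 3. So W can't be 3.
W's domain is down to {6}, so W = 6. So T can't be 6.
T's domain is down to {7}, so T = 7. So U can't be 7.
U must be 8 (only option left).

R=4, S=3, T=7, U=8, V=10, W=6, X=9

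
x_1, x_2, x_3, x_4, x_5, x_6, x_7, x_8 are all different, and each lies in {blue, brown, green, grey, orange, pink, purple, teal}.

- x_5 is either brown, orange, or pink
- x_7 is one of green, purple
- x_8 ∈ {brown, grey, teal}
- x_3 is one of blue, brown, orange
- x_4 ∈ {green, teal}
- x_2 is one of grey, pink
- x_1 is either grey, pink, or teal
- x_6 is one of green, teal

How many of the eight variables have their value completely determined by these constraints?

4

Among the 8 variables, blue fits only x_3 (and all 8 values in {blue, brown, green, grey, orange, pink, purple, teal} must be used), so x_3 = blue.
The 7 still-open variables draw from only 7 values {brown, green, grey, orange, pink, purple, teal}, so each is used; only x_5 can be orange, hence x_5 = orange.
Among the 6 still-open variables, brown fits only x_8 (and all 6 values in {brown, green, grey, pink, purple, teal} must be used), so x_8 = brown.
Among the 5 still-open variables, purple fits only x_7 (and all 5 values in {green, grey, pink, purple, teal} must be used), so x_7 = purple.
x_4 and x_6 between them cover only {green, teal} — a naked pair. Remove those values from x_1.
Determined: x_3=blue, x_5=orange, x_7=purple, x_8=brown. The other variables each still have more than one consistent value. That makes 4.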